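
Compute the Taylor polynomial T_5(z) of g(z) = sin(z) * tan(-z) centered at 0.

-z^4/6 - z^2

Multiply the two series term by term and collect like powers.
g(0) = 0
g′(0) = 0
g′′(0) = -2
g′′′(0) = 0
g^(4)(0) = -4
g^(5)(0) = 0
Then c_k = g^(k)(0)/k! gives each Taylor coefficient.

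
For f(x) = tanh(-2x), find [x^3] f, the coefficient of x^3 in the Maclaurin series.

8/3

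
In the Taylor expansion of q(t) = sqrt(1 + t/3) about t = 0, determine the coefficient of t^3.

1/432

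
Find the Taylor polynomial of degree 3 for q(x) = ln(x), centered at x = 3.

(x - 3)^3/81 - (x - 3)^2/18 + (x - 3)/3 + ln(3)

q(3) = ln(3)
q′(3) = 1/3
q′′(3) = -1/9
q′′′(3) = 2/27
Then c_k = q^(k)(3)/k! gives each Taylor coefficient.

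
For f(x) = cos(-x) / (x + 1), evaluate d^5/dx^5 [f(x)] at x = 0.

Multiply the numerator's expansion by the denominator's geometric series.
From the series, [x^5] f = -13/24; multiply by 5! = 120 to get -65.

-65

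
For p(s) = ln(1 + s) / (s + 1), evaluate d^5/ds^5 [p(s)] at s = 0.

274

Use 1/(1 - r) = Σ r^k on the denominator, then take the Cauchy product.
The coefficient of s^5 in the expansion is 137/60, so p^(5)(0) = 5! * (137/60) = 274.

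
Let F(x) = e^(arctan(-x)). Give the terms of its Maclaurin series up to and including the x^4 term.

-7*x^4/24 + x^3/6 + x^2/2 - x + 1

Substitute the inner expansion into the outer series and collect powers.
[x^0] = 1;  [x^1] = -1;  [x^2] = 1/2;  [x^3] = 1/6;  [x^4] = -7/24.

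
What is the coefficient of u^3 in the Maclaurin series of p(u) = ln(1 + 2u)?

8/3

Apply the Taylor formula c_k = f^(k)(a)/k!.
[u^0] = 0;  [u^1] = 2;  [u^2] = -2;  [u^3] = 8/3.
So c_3 = p′′′(0)/3! = 8/3.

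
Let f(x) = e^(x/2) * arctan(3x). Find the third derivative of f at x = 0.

-207/4

Take the Cauchy product of the two expansions.
The coefficient of x^3 in the expansion is -69/8, so f′′′(0) = 3! * (-69/8) = -207/4.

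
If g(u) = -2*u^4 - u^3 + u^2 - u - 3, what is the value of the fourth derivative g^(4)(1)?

-48

From the series, [(u - 1)^4] g = -2; multiply by 4! = 24 to get -48.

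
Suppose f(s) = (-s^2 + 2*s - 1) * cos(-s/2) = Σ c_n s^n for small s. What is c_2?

-7/8

Shift and add copies of the series according to the polynomial's terms.
f(0) = -1
f′(0) = 2
f′′(0) = -7/4
Dividing each by k! gives the coefficients c_0, ..., c_2.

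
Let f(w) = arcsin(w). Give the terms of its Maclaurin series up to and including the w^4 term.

w^3/6 + w

Compute the successive derivatives at the expansion point and divide by k!.
f(0) = 0
f′(0) = 1
f′′(0) = 0
f′′′(0) = 1
f^(4)(0) = 0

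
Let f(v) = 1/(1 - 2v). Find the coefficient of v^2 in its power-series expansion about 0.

4

Differentiate repeatedly and evaluate at the center.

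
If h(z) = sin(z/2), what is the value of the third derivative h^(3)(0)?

-1/8

The coefficient of z^3 in the expansion is -1/48, so h′′′(0) = 3! * (-1/48) = -1/8.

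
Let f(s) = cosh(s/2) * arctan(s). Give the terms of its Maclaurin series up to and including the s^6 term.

Multiply the two series term by term and collect like powers.
f(0) = 0
f′(0) = 1
f′′(0) = 0
f′′′(0) = -5/4
f^(4)(0) = 0
f^(5)(0) = 309/16
f^(6)(0) = 0
Dividing each by k! gives the coefficients c_0, ..., c_6.

103*s^5/640 - 5*s^3/24 + s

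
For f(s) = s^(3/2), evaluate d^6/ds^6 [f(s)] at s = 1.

315/64

Use the known series and substitute for the argument.
The coefficient of (s - 1)^6 in the expansion is 7/1024, so f^(6)(1) = 6! * (7/1024) = 315/64.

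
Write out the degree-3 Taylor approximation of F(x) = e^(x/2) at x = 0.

F(0) = 1
F′(0) = 1/2
F′′(0) = 1/4
F′′′(0) = 1/8
Then c_k = F^(k)(0)/k! gives each Taylor coefficient.

x^3/48 + x^2/8 + x/2 + 1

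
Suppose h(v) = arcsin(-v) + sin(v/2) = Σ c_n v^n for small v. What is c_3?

-3/16

Add the two expansions coefficient-wise.
h(0) = 0
h′(0) = -1/2
h′′(0) = 0
h′′′(0) = -9/8
The Taylor polynomial is Σ h^(k)(0)/k! · v^k.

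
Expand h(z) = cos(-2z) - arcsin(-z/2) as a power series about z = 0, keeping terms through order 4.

2*z^4/3 + z^3/48 - 2*z^2 + z/2 + 1

Combine the two series term by term.
h(0) = 1
h′(0) = 1/2
h′′(0) = -4
h′′′(0) = 1/8
h^(4)(0) = 16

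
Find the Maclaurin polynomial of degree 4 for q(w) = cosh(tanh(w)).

-7*w^4/24 + w^2/2 + 1

Substitute the inner expansion into the outer series and collect powers.
q(0) = 1
q′(0) = 0
q′′(0) = 1
q′′′(0) = 0
q^(4)(0) = -7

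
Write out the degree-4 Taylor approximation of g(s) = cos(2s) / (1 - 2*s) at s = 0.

26*s^4/3 + 4*s^3 + 2*s^2 + 2*s + 1

Expand 1/(denominator) as a geometric series and multiply by the numerator's series.
g(0) = 1
g′(0) = 2
g′′(0) = 4
g′′′(0) = 24
g^(4)(0) = 208
Then c_k = g^(k)(0)/k! gives each Taylor coefficient.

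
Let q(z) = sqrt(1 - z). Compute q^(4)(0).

-15/16

From the series, [z^4] q = -5/128; multiply by 4! = 24 to get -15/16.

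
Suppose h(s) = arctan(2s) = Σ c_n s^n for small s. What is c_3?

-8/3

[s^0] = 0;  [s^1] = 2;  [s^2] = 0;  [s^3] = -8/3.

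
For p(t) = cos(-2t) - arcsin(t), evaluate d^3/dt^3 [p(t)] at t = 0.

Combine the two series term by term.
The coefficient of t^3 in the expansion is -1/6, so p′′′(0) = 3! * (-1/6) = -1.

-1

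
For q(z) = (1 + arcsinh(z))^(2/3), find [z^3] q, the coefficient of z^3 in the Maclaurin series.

Substitute the inner expansion into the outer series and collect powers.
q(0) = 1
q′(0) = 2/3
q′′(0) = -2/9
q′′′(0) = -10/27
So c_3 = q′′′(0)/3! = -5/81.

-5/81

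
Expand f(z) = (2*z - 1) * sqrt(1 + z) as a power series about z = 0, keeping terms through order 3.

Shift and add copies of the series according to the polynomial's terms.
f(0) = -1
f′(0) = 3/2
f′′(0) = 9/4
f′′′(0) = -15/8

-5*z^3/16 + 9*z^2/8 + 3*z/2 - 1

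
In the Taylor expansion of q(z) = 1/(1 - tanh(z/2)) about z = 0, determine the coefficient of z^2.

Compose series: expand the inner function first, then feed it into the outer expansion.
q(0) = 1
q′(0) = 1/2
q′′(0) = 1/2

1/4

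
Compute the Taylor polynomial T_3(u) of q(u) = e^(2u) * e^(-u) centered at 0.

u^3/6 + u^2/2 + u + 1

Take the Cauchy product of the two expansions.
q(0) = 1
q′(0) = 1
q′′(0) = 1
q′′′(0) = 1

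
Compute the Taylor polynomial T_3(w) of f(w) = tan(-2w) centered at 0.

-8*w^3/3 - 2*w

Apply the Taylor formula c_k = f^(k)(a)/k!.
[w^0] = 0;  [w^1] = -2;  [w^2] = 0;  [w^3] = -8/3.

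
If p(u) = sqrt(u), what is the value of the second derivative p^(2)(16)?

From the series, [(u - 16)^2] p = -1/512; multiply by 2! = 2 to get -1/256.

-1/256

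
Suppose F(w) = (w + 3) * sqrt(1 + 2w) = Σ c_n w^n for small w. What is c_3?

1

Multiply each power in the prefactor through the base expansion.
F(0) = 3
F′(0) = 4
F′′(0) = -1
F′′′(0) = 6
So c_3 = F′′′(0)/3! = 1.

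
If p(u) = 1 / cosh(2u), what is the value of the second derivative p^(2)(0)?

-4

Divide the numerator series by the denominator series (power-series long division).
From the series, [u^2] p = -2; multiply by 2! = 2 to get -4.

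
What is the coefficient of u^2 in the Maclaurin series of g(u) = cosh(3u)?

Apply the Taylor formula c_k = f^(k)(a)/k!.
g(0) = 1
g′(0) = 0
g′′(0) = 9
So c_2 = g′′(0)/2! = 9/2.

9/2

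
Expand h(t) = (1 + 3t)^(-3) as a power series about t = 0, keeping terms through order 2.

h(0) = 1
h′(0) = -9
h′′(0) = 108

54*t^2 - 9*t + 1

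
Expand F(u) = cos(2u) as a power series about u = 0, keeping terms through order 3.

Compute the successive derivatives at the expansion point and divide by k!.
F(0) = 1
F′(0) = 0
F′′(0) = -4
F′′′(0) = 0

1 - 2*u^2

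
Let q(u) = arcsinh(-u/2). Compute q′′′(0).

From the series, [u^3] q = 1/48; multiply by 3! = 6 to get 1/8.

1/8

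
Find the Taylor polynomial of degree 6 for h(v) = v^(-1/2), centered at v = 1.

231*(v - 1)^6/1024 - 63*(v - 1)^5/256 + 35*(v - 1)^4/128 - 5*(v - 1)^3/16 + 3*(v - 1)^2/8 - (v - 1)/2 + 1

h(1) = 1
h′(1) = -1/2
h′′(1) = 3/4
h′′′(1) = -15/8
h^(4)(1) = 105/16
h^(5)(1) = -945/32
h^(6)(1) = 10395/64
The Taylor polynomial is Σ h^(k)(1)/k! · (v - 1)^k.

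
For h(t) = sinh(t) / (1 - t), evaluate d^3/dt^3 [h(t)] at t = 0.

Expand each factor separately, then convolve coefficients.
The coefficient of t^3 in the expansion is 7/6, so h′′′(0) = 3! * (7/6) = 7.

7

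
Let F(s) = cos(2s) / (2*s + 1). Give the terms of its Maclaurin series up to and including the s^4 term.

Expand 1/(denominator) as a geometric series and multiply by the numerator's series.

26*s^4/3 - 4*s^3 + 2*s^2 - 2*s + 1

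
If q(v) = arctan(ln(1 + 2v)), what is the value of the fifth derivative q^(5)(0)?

Substitute the inner expansion into the outer series and collect powers.
From the series, [v^5] q = -88/15; multiply by 5! = 120 to get -704.

-704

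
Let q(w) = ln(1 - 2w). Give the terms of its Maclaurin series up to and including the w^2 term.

Use the known series and substitute for the argument.
[w^0] = 0;  [w^1] = -2;  [w^2] = -2.

-2*w^2 - 2*w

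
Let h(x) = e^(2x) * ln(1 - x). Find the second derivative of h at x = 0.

Write out both Maclaurin series and multiply, keeping only the needed powers.
From the series, [x^2] h = -5/2; multiply by 2! = 2 to get -5.

-5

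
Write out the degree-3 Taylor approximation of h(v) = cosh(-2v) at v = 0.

2*v^2 + 1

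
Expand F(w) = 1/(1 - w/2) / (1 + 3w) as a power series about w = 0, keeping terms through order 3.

Expand each factor separately, then convolve coefficients.
F(0) = 1
F′(0) = -5/2
F′′(0) = 31/2
F′′′(0) = -555/4

-185*w^3/8 + 31*w^2/4 - 5*w/2 + 1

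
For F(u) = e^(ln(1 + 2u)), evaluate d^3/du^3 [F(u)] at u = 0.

0

Plug the Maclaurin series of the inner function into that of the outer and collect terms.
The coefficient of u^3 in the expansion is 0, so F′′′(0) = 3! * (0) = 0.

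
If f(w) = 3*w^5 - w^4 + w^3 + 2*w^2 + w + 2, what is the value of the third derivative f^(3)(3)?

The coefficient of (w - 3)^3 in the expansion is 259, so f′′′(3) = 3! * (259) = 1554.

1554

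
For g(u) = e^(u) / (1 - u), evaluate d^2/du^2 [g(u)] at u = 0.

5

Multiply the two series term by term and collect like powers.
The coefficient of u^2 in the expansion is 5/2, so g′′(0) = 2! * (5/2) = 5.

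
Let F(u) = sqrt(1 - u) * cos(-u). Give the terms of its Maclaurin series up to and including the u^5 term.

-13*u^5/768 + 25*u^4/384 + 3*u^3/16 - 5*u^2/8 - u/2 + 1

Write out both Maclaurin series and multiply, keeping only the needed powers.
[u^0] = 1;  [u^1] = -1/2;  [u^2] = -5/8;  [u^3] = 3/16;  [u^4] = 25/384;  [u^5] = -13/768.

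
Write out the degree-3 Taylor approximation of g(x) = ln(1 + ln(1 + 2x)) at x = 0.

28*x^3/3 - 4*x^2 + 2*x

Plug the Maclaurin series of the inner function into that of the outer and collect terms.
g(0) = 0
g′(0) = 2
g′′(0) = -8
g′′′(0) = 56
Dividing each by k! gives the coefficients c_0, ..., c_3.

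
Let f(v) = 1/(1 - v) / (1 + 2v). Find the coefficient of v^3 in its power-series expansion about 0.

Expand each factor separately, then convolve coefficients.

-5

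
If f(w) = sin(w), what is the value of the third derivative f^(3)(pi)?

1

From the series, [(w - pi)^3] f = 1/6; multiply by 3! = 6 to get 1.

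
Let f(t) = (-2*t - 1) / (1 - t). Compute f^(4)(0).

-72

Shift and add copies of the series according to the polynomial's terms.
From the series, [t^4] f = -3; multiply by 4! = 24 to get -72.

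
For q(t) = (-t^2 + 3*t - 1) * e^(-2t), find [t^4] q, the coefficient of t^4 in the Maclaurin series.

-20/3

Distribute the polynomial across the series and collect like powers.
[t^0] = -1;  [t^1] = 5;  [t^2] = -9;  [t^3] = 28/3;  [t^4] = -20/3.
So c_4 = q^(4)(0)/4! = -20/3.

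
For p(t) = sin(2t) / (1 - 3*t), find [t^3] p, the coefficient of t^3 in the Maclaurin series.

Expand 1/(denominator) as a geometric series and multiply by the numerator's series.
p(0) = 0
p′(0) = 2
p′′(0) = 12
p′′′(0) = 100
So c_3 = p′′′(0)/3! = 50/3.

50/3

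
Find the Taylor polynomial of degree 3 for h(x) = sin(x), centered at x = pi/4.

[(x - pi/4)^0] = sqrt(2)/2;  [(x - pi/4)^1] = sqrt(2)/2;  [(x - pi/4)^2] = -sqrt(2)/4;  [(x - pi/4)^3] = -sqrt(2)/12.

-sqrt(2)*(x - pi/4)^3/12 - sqrt(2)*(x - pi/4)^2/4 + sqrt(2)*(x - pi/4)/2 + sqrt(2)/2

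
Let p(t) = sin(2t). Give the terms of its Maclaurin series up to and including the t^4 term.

p(0) = 0
p′(0) = 2
p′′(0) = 0
p′′′(0) = -8
p^(4)(0) = 0
Then c_k = p^(k)(0)/k! gives each Taylor coefficient.

-4*t^3/3 + 2*t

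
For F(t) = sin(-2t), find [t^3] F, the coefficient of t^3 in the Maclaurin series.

4/3

Compute the successive derivatives at the expansion point and divide by k!.
F(0) = 0
F′(0) = -2
F′′(0) = 0
F′′′(0) = 8
So c_3 = F′′′(0)/3! = 4/3.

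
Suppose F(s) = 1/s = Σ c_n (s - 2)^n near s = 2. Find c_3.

-1/16

[(s - 2)^0] = 1/2;  [(s - 2)^1] = -1/4;  [(s - 2)^2] = 1/8;  [(s - 2)^3] = -1/16.
So c_3 = F′′′(2)/3! = -1/16.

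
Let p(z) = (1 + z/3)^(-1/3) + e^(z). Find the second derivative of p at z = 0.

Expand each term separately and add.
From the series, [z^2] p = 85/162; multiply by 2! = 2 to get 85/81.

85/81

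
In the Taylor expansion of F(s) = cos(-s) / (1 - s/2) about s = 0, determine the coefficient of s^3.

Write out both Maclaurin series and multiply, keeping only the needed powers.
F(0) = 1
F′(0) = 1/2
F′′(0) = -1/2
F′′′(0) = -3/4
Dividing each by k! gives the coefficients c_0, ..., c_3.

-1/8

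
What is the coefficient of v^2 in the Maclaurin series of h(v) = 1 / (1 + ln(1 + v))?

3/2

Expand as Σ (-1)^k u^k with u equal to the inner function's series.
h(0) = 1
h′(0) = -1
h′′(0) = 3
So c_2 = h′′(0)/2! = 3/2.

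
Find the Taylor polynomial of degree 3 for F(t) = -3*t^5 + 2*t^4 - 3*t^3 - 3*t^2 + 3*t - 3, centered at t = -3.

-297*(t + 3)^3 + 942*(t + 3)^2 - 1491*(t + 3) + 933

F(-3) = 933
F′(-3) = -1491
F′′(-3) = 1884
F′′′(-3) = -1782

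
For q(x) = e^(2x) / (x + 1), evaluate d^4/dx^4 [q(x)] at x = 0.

Multiply the numerator's expansion by the denominator's geometric series.
The coefficient of x^4 in the expansion is 1/3, so q^(4)(0) = 4! * (1/3) = 8.

8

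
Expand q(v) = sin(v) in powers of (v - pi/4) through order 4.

q(pi/4) = sqrt(2)/2
q′(pi/4) = sqrt(2)/2
q′′(pi/4) = -sqrt(2)/2
q′′′(pi/4) = -sqrt(2)/2
q^(4)(pi/4) = sqrt(2)/2

sqrt(2)*(v - pi/4)^4/48 - sqrt(2)*(v - pi/4)^3/12 - sqrt(2)*(v - pi/4)^2/4 + sqrt(2)*(v - pi/4)/2 + sqrt(2)/2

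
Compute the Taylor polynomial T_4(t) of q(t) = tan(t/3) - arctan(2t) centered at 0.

Add the two expansions coefficient-wise.
[t^0] = 0;  [t^1] = -5/3;  [t^2] = 0;  [t^3] = 217/81;  [t^4] = 0.

217*t^3/81 - 5*t/3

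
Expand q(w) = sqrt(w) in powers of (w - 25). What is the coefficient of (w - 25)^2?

q(25) = 5
q′(25) = 1/10
q′′(25) = -1/500

-1/1000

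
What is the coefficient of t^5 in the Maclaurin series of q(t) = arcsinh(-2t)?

-12/5

[t^0] = 0;  [t^1] = -2;  [t^2] = 0;  [t^3] = 4/3;  [t^4] = 0;  [t^5] = -12/5.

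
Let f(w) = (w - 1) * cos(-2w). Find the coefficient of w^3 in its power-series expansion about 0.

-2

Distribute the polynomial across the series and collect like powers.
f(0) = -1
f′(0) = 1
f′′(0) = 4
f′′′(0) = -12
Then c_k = f^(k)(0)/k! gives each Taylor coefficient.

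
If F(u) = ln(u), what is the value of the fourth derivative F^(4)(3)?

-2/27

The coefficient of (u - 3)^4 in the expansion is -1/324, so F^(4)(3) = 4! * (-1/324) = -2/27.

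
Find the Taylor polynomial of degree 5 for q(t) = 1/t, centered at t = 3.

q(3) = 1/3
q′(3) = -1/9
q′′(3) = 2/27
q′′′(3) = -2/27
q^(4)(3) = 8/81
q^(5)(3) = -40/243

-(t - 3)^5/729 + (t - 3)^4/243 - (t - 3)^3/81 + (t - 3)^2/27 - (t - 3)/9 + 1/3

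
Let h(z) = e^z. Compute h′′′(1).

e

The coefficient of (z - 1)^3 in the expansion is e/6, so h′′′(1) = 3! * (e/6) = e.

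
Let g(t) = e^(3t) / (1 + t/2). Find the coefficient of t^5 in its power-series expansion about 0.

169/160

Take the Cauchy product of the two expansions.
g(0) = 1
g′(0) = 5/2
g′′(0) = 13/2
g′′′(0) = 69/4
g^(4)(0) = 93/2
g^(5)(0) = 507/4
Dividing each by k! gives the coefficients c_0, ..., c_5.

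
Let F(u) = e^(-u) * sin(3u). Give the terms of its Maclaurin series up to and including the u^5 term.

-u^5/10 + 4*u^4 - 3*u^3 - 3*u^2 + 3*u

Write out both Maclaurin series and multiply, keeping only the needed powers.
F(0) = 0
F′(0) = 3
F′′(0) = -6
F′′′(0) = -18
F^(4)(0) = 96
F^(5)(0) = -12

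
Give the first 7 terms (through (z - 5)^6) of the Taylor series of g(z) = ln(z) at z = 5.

g(5) = ln(5)
g′(5) = 1/5
g′′(5) = -1/25
g′′′(5) = 2/125
g^(4)(5) = -6/625
g^(5)(5) = 24/3125
g^(6)(5) = -24/3125

-(z - 5)^6/93750 + (z - 5)^5/15625 - (z - 5)^4/2500 + (z - 5)^3/375 - (z - 5)^2/50 + (z - 5)/5 + ln(5)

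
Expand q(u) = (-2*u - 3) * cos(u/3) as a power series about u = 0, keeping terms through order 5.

Multiply each power in the prefactor through the base expansion.
q(0) = -3
q′(0) = -2
q′′(0) = 1/3
q′′′(0) = 2/3
q^(4)(0) = -1/27
q^(5)(0) = -10/81
Then c_k = q^(k)(0)/k! gives each Taylor coefficient.

-u^5/972 - u^4/648 + u^3/9 + u^2/6 - 2*u - 3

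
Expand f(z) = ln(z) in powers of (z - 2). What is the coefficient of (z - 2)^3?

1/24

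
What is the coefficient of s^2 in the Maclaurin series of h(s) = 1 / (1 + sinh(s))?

Expand as Σ (-1)^k u^k with u equal to the inner function's series.
h(0) = 1
h′(0) = -1
h′′(0) = 2
So c_2 = h′′(0)/2! = 1.

1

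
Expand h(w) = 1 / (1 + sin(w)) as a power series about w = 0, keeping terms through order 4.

2*w^4/3 - 5*w^3/6 + w^2 - w + 1

Write 1/(1+u) = 1 - u + u^2 - u^3 + ... and substitute the series for u.
h(0) = 1
h′(0) = -1
h′′(0) = 2
h′′′(0) = -5
h^(4)(0) = 16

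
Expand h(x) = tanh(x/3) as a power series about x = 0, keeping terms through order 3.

-x^3/81 + x/3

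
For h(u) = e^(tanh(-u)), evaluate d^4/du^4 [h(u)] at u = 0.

Compose series: expand the inner function first, then feed it into the outer expansion.
From the series, [u^4] h = -7/24; multiply by 4! = 24 to get -7.

-7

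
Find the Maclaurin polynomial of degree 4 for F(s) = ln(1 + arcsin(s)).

-5*s^4/12 + s^3/2 - s^2/2 + s

Plug the Maclaurin series of the inner function into that of the outer and collect terms.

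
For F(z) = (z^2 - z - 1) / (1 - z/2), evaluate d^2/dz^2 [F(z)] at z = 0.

1/2

Multiply each power in the prefactor through the base expansion.
The coefficient of z^2 in the expansion is 1/4, so F′′(0) = 2! * (1/4) = 1/2.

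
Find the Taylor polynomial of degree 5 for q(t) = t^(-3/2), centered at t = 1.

q(1) = 1
q′(1) = -3/2
q′′(1) = 15/4
q′′′(1) = -105/8
q^(4)(1) = 945/16
q^(5)(1) = -10395/32

-693*(t - 1)^5/256 + 315*(t - 1)^4/128 - 35*(t - 1)^3/16 + 15*(t - 1)^2/8 - 3*(t - 1)/2 + 1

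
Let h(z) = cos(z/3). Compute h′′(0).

The coefficient of z^2 in the expansion is -1/18, so h′′(0) = 2! * (-1/18) = -1/9.

-1/9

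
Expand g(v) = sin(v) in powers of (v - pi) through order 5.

-(v - pi)^5/120 + (v - pi)^3/6 - (v - pi)

g(pi) = 0
g′(pi) = -1
g′′(pi) = 0
g′′′(pi) = 1
g^(4)(pi) = 0
g^(5)(pi) = -1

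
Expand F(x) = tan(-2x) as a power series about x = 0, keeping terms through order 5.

-64*x^5/15 - 8*x^3/3 - 2*x

[x^0] = 0;  [x^1] = -2;  [x^2] = 0;  [x^3] = -8/3;  [x^4] = 0;  [x^5] = -64/15.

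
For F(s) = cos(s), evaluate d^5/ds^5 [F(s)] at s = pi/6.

Differentiate repeatedly and evaluate at the center.
The coefficient of (s - pi/6)^5 in the expansion is -1/240, so F^(5)(pi/6) = 5! * (-1/240) = -1/2.

-1/2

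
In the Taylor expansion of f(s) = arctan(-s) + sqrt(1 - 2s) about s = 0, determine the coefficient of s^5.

Expand each term separately and add.
f(0) = 1
f′(0) = -2
f′′(0) = -1
f′′′(0) = -1
f^(4)(0) = -15
f^(5)(0) = -129
Dividing each by k! gives the coefficients c_0, ..., c_5.

-43/40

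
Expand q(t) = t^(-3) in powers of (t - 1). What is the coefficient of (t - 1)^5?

-21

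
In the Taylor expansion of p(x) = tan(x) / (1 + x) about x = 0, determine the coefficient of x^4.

Take the Cauchy product of the two expansions.

-4/3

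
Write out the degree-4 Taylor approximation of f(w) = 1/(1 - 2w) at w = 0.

16*w^4 + 8*w^3 + 4*w^2 + 2*w + 1

f(0) = 1
f′(0) = 2
f′′(0) = 8
f′′′(0) = 48
f^(4)(0) = 384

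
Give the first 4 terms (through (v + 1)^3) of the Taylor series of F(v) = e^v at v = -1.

Apply the Taylor formula c_k = f^(k)(a)/k!.
F(-1) = e^(-1)
F′(-1) = e^(-1)
F′′(-1) = e^(-1)
F′′′(-1) = e^(-1)

(v + 1)^3*e^(-1)/6 + (v + 1)^2*e^(-1)/2 + (v + 1)*e^(-1) + e^(-1)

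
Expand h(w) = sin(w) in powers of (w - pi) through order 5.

-(w - pi)^5/120 + (w - pi)^3/6 - (w - pi)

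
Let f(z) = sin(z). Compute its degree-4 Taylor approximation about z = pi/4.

sqrt(2)*(z - pi/4)^4/48 - sqrt(2)*(z - pi/4)^3/12 - sqrt(2)*(z - pi/4)^2/4 + sqrt(2)*(z - pi/4)/2 + sqrt(2)/2

f(pi/4) = sqrt(2)/2
f′(pi/4) = sqrt(2)/2
f′′(pi/4) = -sqrt(2)/2
f′′′(pi/4) = -sqrt(2)/2
f^(4)(pi/4) = sqrt(2)/2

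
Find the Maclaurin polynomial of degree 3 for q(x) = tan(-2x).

-8*x^3/3 - 2*x

q(0) = 0
q′(0) = -2
q′′(0) = 0
q′′′(0) = -16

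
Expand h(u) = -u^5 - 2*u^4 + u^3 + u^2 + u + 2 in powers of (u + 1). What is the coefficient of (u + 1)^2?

-4

c_2 = h′′(-1)/2! = -4.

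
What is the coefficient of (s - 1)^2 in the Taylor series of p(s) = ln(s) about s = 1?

-1/2

c_2 = p′′(1)/2! = -1/2.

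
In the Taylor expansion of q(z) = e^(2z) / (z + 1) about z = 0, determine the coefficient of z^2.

Multiply the numerator's expansion by the denominator's geometric series.

1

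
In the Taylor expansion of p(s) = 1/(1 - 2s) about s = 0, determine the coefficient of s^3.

Apply the Taylor formula c_k = f^(k)(a)/k!.
p(0) = 1
p′(0) = 2
p′′(0) = 8
p′′′(0) = 48
So c_3 = p′′′(0)/3! = 8.

8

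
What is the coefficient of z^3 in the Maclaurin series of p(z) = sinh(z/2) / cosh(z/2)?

Invert the denominator's series and multiply.
p(0) = 0
p′(0) = 1/2
p′′(0) = 0
p′′′(0) = -1/4
So c_3 = p′′′(0)/3! = -1/24.

-1/24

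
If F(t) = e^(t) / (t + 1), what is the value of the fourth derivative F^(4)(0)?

9

Expand 1/(denominator) as a geometric series and multiply by the numerator's series.
The coefficient of t^4 in the expansion is 3/8, so F^(4)(0) = 4! * (3/8) = 9.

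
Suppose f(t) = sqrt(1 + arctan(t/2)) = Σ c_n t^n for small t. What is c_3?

-5/384

Substitute the inner expansion into the outer series and collect powers.
[t^0] = 1;  [t^1] = 1/4;  [t^2] = -1/32;  [t^3] = -5/384.
So c_3 = f′′′(0)/3! = -5/384.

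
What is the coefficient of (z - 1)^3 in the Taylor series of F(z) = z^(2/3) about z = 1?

F(1) = 1
F′(1) = 2/3
F′′(1) = -2/9
F′′′(1) = 8/27
So c_3 = F′′′(1)/3! = 4/81.

4/81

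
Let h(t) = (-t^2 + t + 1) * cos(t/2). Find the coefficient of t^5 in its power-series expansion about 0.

1/384

Multiply each power in the prefactor through the base expansion.
h(0) = 1
h′(0) = 1
h′′(0) = -9/4
h′′′(0) = -3/4
h^(4)(0) = 49/16
h^(5)(0) = 5/16
Dividing each by k! gives the coefficients c_0, ..., c_5.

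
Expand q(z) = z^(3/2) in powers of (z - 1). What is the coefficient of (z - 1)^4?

Differentiate repeatedly and evaluate at the center.
q(1) = 1
q′(1) = 3/2
q′′(1) = 3/4
q′′′(1) = -3/8
q^(4)(1) = 9/16
So c_4 = q^(4)(1)/4! = 3/128.

3/128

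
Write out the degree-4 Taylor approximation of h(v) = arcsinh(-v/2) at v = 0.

v^3/48 - v/2

h(0) = 0
h′(0) = -1/2
h′′(0) = 0
h′′′(0) = 1/8
h^(4)(0) = 0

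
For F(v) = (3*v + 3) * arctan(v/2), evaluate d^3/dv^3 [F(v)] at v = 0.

-3/4

Multiply each power in the prefactor through the base expansion.
From the series, [v^3] F = -1/8; multiply by 3! = 6 to get -3/4.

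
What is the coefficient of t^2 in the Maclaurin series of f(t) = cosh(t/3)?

1/18

[t^0] = 1;  [t^1] = 0;  [t^2] = 1/18.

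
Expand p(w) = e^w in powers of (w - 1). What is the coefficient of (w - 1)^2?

p(1) = e
p′(1) = e
p′′(1) = e
Dividing each by k! gives the coefficients c_0, ..., c_2.

e/2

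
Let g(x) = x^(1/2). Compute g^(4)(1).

The coefficient of (x - 1)^4 in the expansion is -5/128, so g^(4)(1) = 4! * (-5/128) = -15/16.

-15/16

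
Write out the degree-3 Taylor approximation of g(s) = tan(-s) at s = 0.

Apply the Taylor formula c_k = f^(k)(a)/k!.
g(0) = 0
g′(0) = -1
g′′(0) = 0
g′′′(0) = -2
The Taylor polynomial is Σ g^(k)(0)/k! · s^k.

-s^3/3 - s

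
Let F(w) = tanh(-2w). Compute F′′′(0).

The coefficient of w^3 in the expansion is 8/3, so F′′′(0) = 3! * (8/3) = 16.

16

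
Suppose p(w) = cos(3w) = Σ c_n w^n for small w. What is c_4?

p(0) = 1
p′(0) = 0
p′′(0) = -9
p′′′(0) = 0
p^(4)(0) = 81
So c_4 = p^(4)(0)/4! = 27/8.

27/8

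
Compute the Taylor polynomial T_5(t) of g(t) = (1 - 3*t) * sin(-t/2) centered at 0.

-t^5/3840 - t^4/16 + t^3/48 + 3*t^2/2 - t/2

Multiply each power in the prefactor through the base expansion.
g(0) = 0
g′(0) = -1/2
g′′(0) = 3
g′′′(0) = 1/8
g^(4)(0) = -3/2
g^(5)(0) = -1/32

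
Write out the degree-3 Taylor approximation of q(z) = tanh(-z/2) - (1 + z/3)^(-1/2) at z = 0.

Expand each term separately and add.

23*z^3/432 - z^2/24 - z/3 - 1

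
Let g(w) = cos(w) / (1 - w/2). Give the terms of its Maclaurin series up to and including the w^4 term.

Take the Cauchy product of the two expansions.
g(0) = 1
g′(0) = 1/2
g′′(0) = -1/2
g′′′(0) = -3/4
g^(4)(0) = -1/2

-w^4/48 - w^3/8 - w^2/4 + w/2 + 1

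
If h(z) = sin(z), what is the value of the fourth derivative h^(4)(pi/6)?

From the series, [(z - pi/6)^4] h = 1/48; multiply by 4! = 24 to get 1/2.

1/2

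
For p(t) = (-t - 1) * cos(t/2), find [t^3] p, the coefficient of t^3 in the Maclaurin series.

1/8

Shift and add copies of the series according to the polynomial's terms.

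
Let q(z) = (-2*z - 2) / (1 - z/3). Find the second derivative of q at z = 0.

Distribute the polynomial across the series and collect like powers.
The coefficient of z^2 in the expansion is -8/9, so q′′(0) = 2! * (-8/9) = -16/9.

-16/9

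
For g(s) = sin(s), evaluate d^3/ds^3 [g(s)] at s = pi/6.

The coefficient of (s - pi/6)^3 in the expansion is -sqrt(3)/12, so g′′′(pi/6) = 3! * (-sqrt(3)/12) = -sqrt(3)/2.

-sqrt(3)/2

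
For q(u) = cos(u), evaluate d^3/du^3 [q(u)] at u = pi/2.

1

Compute the successive derivatives at the expansion point and divide by k!.
From the series, [(u - pi/2)^3] q = 1/6; multiply by 3! = 6 to get 1.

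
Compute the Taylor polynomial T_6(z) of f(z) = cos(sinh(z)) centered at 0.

Plug the Maclaurin series of the inner function into that of the outer and collect terms.
f(0) = 1
f′(0) = 0
f′′(0) = -1
f′′′(0) = 0
f^(4)(0) = -3
f^(5)(0) = 0
f^(6)(0) = 3

z^6/240 - z^4/8 - z^2/2 + 1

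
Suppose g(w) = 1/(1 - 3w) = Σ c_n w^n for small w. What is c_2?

Compute the successive derivatives at the expansion point and divide by k!.
g(0) = 1
g′(0) = 3
g′′(0) = 18
So c_2 = g′′(0)/2! = 9.

9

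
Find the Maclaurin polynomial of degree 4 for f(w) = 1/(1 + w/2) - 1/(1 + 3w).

-1295*w^4/16 + 215*w^3/8 - 35*w^2/4 + 5*w/2

Add the two expansions coefficient-wise.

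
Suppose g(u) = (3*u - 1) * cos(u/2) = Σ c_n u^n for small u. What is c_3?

Distribute the polynomial across the series and collect like powers.
g(0) = -1
g′(0) = 3
g′′(0) = 1/4
g′′′(0) = -9/4
The Taylor polynomial is Σ g^(k)(0)/k! · u^k.

-3/8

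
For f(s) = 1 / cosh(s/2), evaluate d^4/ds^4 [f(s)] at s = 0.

Divide the numerator series by the denominator series (power-series long division).
From the series, [s^4] f = 5/384; multiply by 4! = 24 to get 5/16.

5/16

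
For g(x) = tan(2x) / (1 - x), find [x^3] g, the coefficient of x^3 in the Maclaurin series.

Take the Cauchy product of the two expansions.

14/3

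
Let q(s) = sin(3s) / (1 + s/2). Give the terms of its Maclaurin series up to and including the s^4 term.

15*s^4/8 - 15*s^3/4 - 3*s^2/2 + 3*s

Multiply the two series term by term and collect like powers.
q(0) = 0
q′(0) = 3
q′′(0) = -3
q′′′(0) = -45/2
q^(4)(0) = 45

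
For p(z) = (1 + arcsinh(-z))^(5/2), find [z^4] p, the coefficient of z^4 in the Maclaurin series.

Substitute the inner expansion into the outer series and collect powers.
p(0) = 1
p′(0) = -5/2
p′′(0) = 15/4
p′′′(0) = 5/8
p^(4)(0) = -255/16
So c_4 = p^(4)(0)/4! = -85/128.

-85/128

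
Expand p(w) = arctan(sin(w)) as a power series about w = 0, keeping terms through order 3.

-w^3/2 + w

Substitute the inner expansion into the outer series and collect powers.
[w^0] = 0;  [w^1] = 1;  [w^2] = 0;  [w^3] = -1/2.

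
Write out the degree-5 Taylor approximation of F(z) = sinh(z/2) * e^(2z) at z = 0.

Take the Cauchy product of the two expansions.
[z^0] = 0;  [z^1] = 1/2;  [z^2] = 1;  [z^3] = 49/48;  [z^4] = 17/24;  [z^5] = 1441/3840.

1441*z^5/3840 + 17*z^4/24 + 49*z^3/48 + z^2 + z/2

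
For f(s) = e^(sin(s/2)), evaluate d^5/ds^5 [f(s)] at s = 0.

Compose series: expand the inner function first, then feed it into the outer expansion.
The coefficient of s^5 in the expansion is -1/480, so f^(5)(0) = 5! * (-1/480) = -1/4.

-1/4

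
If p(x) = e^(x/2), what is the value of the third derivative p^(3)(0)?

Differentiate repeatedly and evaluate at the center.
The coefficient of x^3 in the expansion is 1/48, so p′′′(0) = 3! * (1/48) = 1/8.

1/8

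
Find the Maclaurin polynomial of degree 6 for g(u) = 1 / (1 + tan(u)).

122*u^6/45 - 32*u^5/15 + 5*u^4/3 - 4*u^3/3 + u^2 - u + 1

Use the geometric series for the reciprocal, then substitute.
g(0) = 1
g′(0) = -1
g′′(0) = 2
g′′′(0) = -8
g^(4)(0) = 40
g^(5)(0) = -256
g^(6)(0) = 1952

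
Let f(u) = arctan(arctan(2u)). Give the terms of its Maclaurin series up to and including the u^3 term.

Substitute the inner expansion into the outer series and collect powers.
f(0) = 0
f′(0) = 2
f′′(0) = 0
f′′′(0) = -32
Dividing each by k! gives the coefficients c_0, ..., c_3.

-16*u^3/3 + 2*u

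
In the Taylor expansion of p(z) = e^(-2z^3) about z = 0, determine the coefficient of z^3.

Differentiate repeatedly and evaluate at the center.
p(0) = 1
p′(0) = 0
p′′(0) = 0
p′′′(0) = -12
Dividing each by k! gives the coefficients c_0, ..., c_3.

-2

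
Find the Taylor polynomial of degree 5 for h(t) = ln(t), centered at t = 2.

Use the known series and substitute for the argument.
[(t - 2)^0] = ln(2);  [(t - 2)^1] = 1/2;  [(t - 2)^2] = -1/8;  [(t - 2)^3] = 1/24;  [(t - 2)^4] = -1/64;  [(t - 2)^5] = 1/160.

(t - 2)^5/160 - (t - 2)^4/64 + (t - 2)^3/24 - (t - 2)^2/8 + (t - 2)/2 + ln(2)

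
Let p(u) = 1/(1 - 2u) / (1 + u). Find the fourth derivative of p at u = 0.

Write out both Maclaurin series and multiply, keeping only the needed powers.
The coefficient of u^4 in the expansion is 11, so p^(4)(0) = 4! * (11) = 264.

264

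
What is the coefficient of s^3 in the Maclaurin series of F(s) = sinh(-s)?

-1/6

F(0) = 0
F′(0) = -1
F′′(0) = 0
F′′′(0) = -1
Then c_k = F^(k)(0)/k! gives each Taylor coefficient.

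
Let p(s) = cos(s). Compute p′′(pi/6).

-sqrt(3)/2

From the series, [(s - pi/6)^2] p = -sqrt(3)/4; multiply by 2! = 2 to get -sqrt(3)/2.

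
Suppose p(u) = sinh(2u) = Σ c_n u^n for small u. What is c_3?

4/3

Apply the Taylor formula c_k = f^(k)(a)/k!.
p(0) = 0
p′(0) = 2
p′′(0) = 0
p′′′(0) = 8
So c_3 = p′′′(0)/3! = 4/3.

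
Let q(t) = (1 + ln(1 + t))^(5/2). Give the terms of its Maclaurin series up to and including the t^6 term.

Compose series: expand the inner function first, then feed it into the outer expansion.
q(0) = 1
q′(0) = 5/2
q′′(0) = 5/4
q′′′(0) = -35/8
q^(4)(0) = 225/16
q^(5)(0) = -1635/32
q^(6)(0) = 12885/64

859*t^6/3072 - 109*t^5/256 + 75*t^4/128 - 35*t^3/48 + 5*t^2/8 + 5*t/2 + 1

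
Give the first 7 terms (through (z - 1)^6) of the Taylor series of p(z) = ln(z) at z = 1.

-(z - 1)^6/6 + (z - 1)^5/5 - (z - 1)^4/4 + (z - 1)^3/3 - (z - 1)^2/2 + (z - 1)

[(z - 1)^0] = 0;  [(z - 1)^1] = 1;  [(z - 1)^2] = -1/2;  [(z - 1)^3] = 1/3;  [(z - 1)^4] = -1/4;  [(z - 1)^5] = 1/5;  [(z - 1)^6] = -1/6.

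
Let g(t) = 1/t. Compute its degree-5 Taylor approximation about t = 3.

-(t - 3)^5/729 + (t - 3)^4/243 - (t - 3)^3/81 + (t - 3)^2/27 - (t - 3)/9 + 1/3

g(3) = 1/3
g′(3) = -1/9
g′′(3) = 2/27
g′′′(3) = -2/27
g^(4)(3) = 8/81
g^(5)(3) = -40/243
Then c_k = g^(k)(3)/k! gives each Taylor coefficient.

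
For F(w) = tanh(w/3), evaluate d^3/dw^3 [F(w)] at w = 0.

-2/27

From the series, [w^3] F = -1/81; multiply by 3! = 6 to get -2/27.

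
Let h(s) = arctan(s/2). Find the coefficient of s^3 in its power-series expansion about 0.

-1/24

[s^0] = 0;  [s^1] = 1/2;  [s^2] = 0;  [s^3] = -1/24.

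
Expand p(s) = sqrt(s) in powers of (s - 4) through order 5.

p(4) = 2
p′(4) = 1/4
p′′(4) = -1/32
p′′′(4) = 3/256
p^(4)(4) = -15/2048
p^(5)(4) = 105/16384
Then c_k = p^(k)(4)/k! gives each Taylor coefficient.

7*(s - 4)^5/131072 - 5*(s - 4)^4/16384 + (s - 4)^3/512 - (s - 4)^2/64 + (s - 4)/4 + 2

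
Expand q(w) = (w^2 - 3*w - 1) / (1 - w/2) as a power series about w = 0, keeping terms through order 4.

Distribute the polynomial across the series and collect like powers.

-3*w^4/16 - 3*w^3/8 - 3*w^2/4 - 7*w/2 - 1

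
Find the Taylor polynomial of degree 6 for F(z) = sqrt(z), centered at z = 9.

-7*(z - 9)^6/60466176 + 7*(z - 9)^5/5038848 - 5*(z - 9)^4/279936 + (z - 9)^3/3888 - (z - 9)^2/216 + (z - 9)/6 + 3

F(9) = 3
F′(9) = 1/6
F′′(9) = -1/108
F′′′(9) = 1/648
F^(4)(9) = -5/11664
F^(5)(9) = 35/209952
F^(6)(9) = -35/419904
The Taylor polynomial is Σ F^(k)(9)/k! · (z - 9)^k.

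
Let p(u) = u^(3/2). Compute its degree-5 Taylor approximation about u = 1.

-3*(u - 1)^5/256 + 3*(u - 1)^4/128 - (u - 1)^3/16 + 3*(u - 1)^2/8 + 3*(u - 1)/2 + 1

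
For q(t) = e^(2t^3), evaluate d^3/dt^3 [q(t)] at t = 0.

12

The coefficient of t^3 in the expansion is 2, so q′′′(0) = 3! * (2) = 12.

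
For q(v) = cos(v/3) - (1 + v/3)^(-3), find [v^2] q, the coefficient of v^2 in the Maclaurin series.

-13/18

Add the two expansions coefficient-wise.
[v^0] = 0;  [v^1] = 1;  [v^2] = -13/18.
So c_2 = q′′(0)/2! = -13/18.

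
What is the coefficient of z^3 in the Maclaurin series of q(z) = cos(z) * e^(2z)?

Multiply the two series term by term and collect like powers.
[z^0] = 1;  [z^1] = 2;  [z^2] = 3/2;  [z^3] = 1/3.

1/3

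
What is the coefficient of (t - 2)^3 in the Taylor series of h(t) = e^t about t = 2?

e^(2)/6

h(2) = e^(2)
h′(2) = e^(2)
h′′(2) = e^(2)
h′′′(2) = e^(2)
So c_3 = h′′′(2)/3! = e^(2)/6.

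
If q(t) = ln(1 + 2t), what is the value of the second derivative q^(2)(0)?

-4

The coefficient of t^2 in the expansion is -2, so q′′(0) = 2! * (-2) = -4.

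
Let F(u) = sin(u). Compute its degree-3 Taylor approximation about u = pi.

Compute the successive derivatives at the expansion point and divide by k!.
[(u - pi)^0] = 0;  [(u - pi)^1] = -1;  [(u - pi)^2] = 0;  [(u - pi)^3] = 1/6.

(u - pi)^3/6 - (u - pi)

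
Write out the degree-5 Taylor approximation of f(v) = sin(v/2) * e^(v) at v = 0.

41*v^5/3840 + v^4/16 + 11*v^3/48 + v^2/2 + v/2

Expand each factor separately, then convolve coefficients.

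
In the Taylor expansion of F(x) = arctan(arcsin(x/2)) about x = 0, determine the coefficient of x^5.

Let u equal the inner series; expand the outer function in u and truncate.
F(0) = 0
F′(0) = 1/2
F′′(0) = 0
F′′′(0) = -1/8
F^(4)(0) = 0
F^(5)(0) = 13/32
Then c_k = F^(k)(0)/k! gives each Taylor coefficient.

13/3840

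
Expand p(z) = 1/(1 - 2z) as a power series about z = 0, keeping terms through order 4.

Apply the Taylor formula c_k = f^(k)(a)/k!.
p(0) = 1
p′(0) = 2
p′′(0) = 8
p′′′(0) = 48
p^(4)(0) = 384

16*z^4 + 8*z^3 + 4*z^2 + 2*z + 1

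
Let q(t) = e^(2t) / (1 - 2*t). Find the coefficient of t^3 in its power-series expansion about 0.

64/3

Expand 1/(denominator) as a geometric series and multiply by the numerator's series.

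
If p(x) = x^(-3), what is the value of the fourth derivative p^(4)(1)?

From the series, [(x - 1)^4] p = 15; multiply by 4! = 24 to get 360.

360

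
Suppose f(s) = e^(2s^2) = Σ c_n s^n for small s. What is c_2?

2

f(0) = 1
f′(0) = 0
f′′(0) = 4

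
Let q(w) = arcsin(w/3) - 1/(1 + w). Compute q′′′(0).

163/27

Add the two expansions coefficient-wise.
From the series, [w^3] q = 163/162; multiply by 3! = 6 to get 163/27.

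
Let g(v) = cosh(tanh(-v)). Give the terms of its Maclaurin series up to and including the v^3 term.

v^2/2 + 1

Plug the Maclaurin series of the inner function into that of the outer and collect terms.
[v^0] = 1;  [v^1] = 0;  [v^2] = 1/2;  [v^3] = 0.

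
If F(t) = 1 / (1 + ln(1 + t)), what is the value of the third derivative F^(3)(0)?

-14

Write 1/(1+u) = 1 - u + u^2 - u^3 + ... and substitute the series for u.
The coefficient of t^3 in the expansion is -7/3, so F′′′(0) = 3! * (-7/3) = -14.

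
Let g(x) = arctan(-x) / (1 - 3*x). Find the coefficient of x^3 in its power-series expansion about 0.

Multiply the numerator's expansion by the denominator's geometric series.
g(0) = 0
g′(0) = -1
g′′(0) = -6
g′′′(0) = -52

-26/3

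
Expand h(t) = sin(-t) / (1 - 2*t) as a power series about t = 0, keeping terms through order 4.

Use 1/(1 - r) = Σ r^k on the denominator, then take the Cauchy product.
h(0) = 0
h′(0) = -1
h′′(0) = -4
h′′′(0) = -23
h^(4)(0) = -184
The Taylor polynomial is Σ h^(k)(0)/k! · t^k.

-23*t^4/3 - 23*t^3/6 - 2*t^2 - t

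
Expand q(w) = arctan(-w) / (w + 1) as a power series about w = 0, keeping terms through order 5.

Use 1/(1 - r) = Σ r^k on the denominator, then take the Cauchy product.
q(0) = 0
q′(0) = -1
q′′(0) = 2
q′′′(0) = -4
q^(4)(0) = 16
q^(5)(0) = -104

-13*w^5/15 + 2*w^4/3 - 2*w^3/3 + w^2 - w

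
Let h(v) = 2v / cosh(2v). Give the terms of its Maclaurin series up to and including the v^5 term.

Write the quotient as an unknown series and match coefficients against numerator = denominator · series.

20*v^5/3 - 4*v^3 + 2*v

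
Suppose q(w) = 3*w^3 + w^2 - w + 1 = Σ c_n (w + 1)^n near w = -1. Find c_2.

-8

Use the known series and substitute for the argument.
q(-1) = 0
q′(-1) = 6
q′′(-1) = -16
So c_2 = q′′(-1)/2! = -8.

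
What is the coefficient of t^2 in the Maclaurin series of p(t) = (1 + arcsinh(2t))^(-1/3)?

Plug the Maclaurin series of the inner function into that of the outer and collect terms.

8/9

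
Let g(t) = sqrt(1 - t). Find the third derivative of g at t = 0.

From the series, [t^3] g = -1/16; multiply by 3! = 6 to get -3/8.

-3/8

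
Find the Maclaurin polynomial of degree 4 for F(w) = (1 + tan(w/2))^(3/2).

35*w^4/2048 + 7*w^3/128 + 3*w^2/32 + 3*w/4 + 1

Compose series: expand the inner function first, then feed it into the outer expansion.
[w^0] = 1;  [w^1] = 3/4;  [w^2] = 3/32;  [w^3] = 7/128;  [w^4] = 35/2048.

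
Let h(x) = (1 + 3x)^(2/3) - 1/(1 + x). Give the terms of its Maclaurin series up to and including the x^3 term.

7*x^3/3 - 2*x^2 + 3*x

Add the two expansions coefficient-wise.
[x^0] = 0;  [x^1] = 3;  [x^2] = -2;  [x^3] = 7/3.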